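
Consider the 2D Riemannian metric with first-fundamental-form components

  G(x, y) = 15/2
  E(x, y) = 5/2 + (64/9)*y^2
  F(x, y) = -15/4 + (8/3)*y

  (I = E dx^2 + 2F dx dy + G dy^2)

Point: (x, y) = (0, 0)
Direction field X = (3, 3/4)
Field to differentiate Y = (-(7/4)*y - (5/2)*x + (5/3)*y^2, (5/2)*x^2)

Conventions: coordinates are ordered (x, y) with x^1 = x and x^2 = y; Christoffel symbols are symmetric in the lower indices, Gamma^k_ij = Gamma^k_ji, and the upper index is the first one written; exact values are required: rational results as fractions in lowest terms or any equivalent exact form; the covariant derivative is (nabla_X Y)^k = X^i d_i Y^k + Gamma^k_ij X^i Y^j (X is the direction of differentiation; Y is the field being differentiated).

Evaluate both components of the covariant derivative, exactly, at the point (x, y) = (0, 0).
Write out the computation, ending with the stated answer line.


E = 5/2, F = -15/4, G = 15/2 at the point
E_x = 0, E_y = 0, F_x = 0, F_y = 8/3, G_x = 0, G_y = 0
EG - F^2 = 75/16;  g^inv = (16/75) * [[15/2, 15/4], [15/4, 5/2]]
first-kind symbols [ij,l] = (1/2)(d_i g_jl + d_j g_il - d_l g_ij): [xx,x] = E_x/2 = 0, [xx,y] = F_x - E_y/2 = 0, [xy,x] = E_y/2 = 0, [xy,y] = G_x/2 = 0, [yy,x] = F_y - G_x/2 = 8/3, [yy,y] = G_y/2 = 0
Gamma^x_ij = (G*[ij,x] - F*[ij,y])/(EG - F^2), Gamma^y_ij = (E*[ij,y] - F*[ij,x])/(EG - F^2)
Gamma_xxx = 0, Gamma_xxy = 0, Gamma_xyy = 64/15, Gamma_yxx = 0, Gamma_yxy = 0, Gamma_yyy = 32/15
X = (3, 3/4), Y = (0, 0) at the point

Answer: (nabla_X Y)^x = -141/16, (nabla_X Y)^y = 0


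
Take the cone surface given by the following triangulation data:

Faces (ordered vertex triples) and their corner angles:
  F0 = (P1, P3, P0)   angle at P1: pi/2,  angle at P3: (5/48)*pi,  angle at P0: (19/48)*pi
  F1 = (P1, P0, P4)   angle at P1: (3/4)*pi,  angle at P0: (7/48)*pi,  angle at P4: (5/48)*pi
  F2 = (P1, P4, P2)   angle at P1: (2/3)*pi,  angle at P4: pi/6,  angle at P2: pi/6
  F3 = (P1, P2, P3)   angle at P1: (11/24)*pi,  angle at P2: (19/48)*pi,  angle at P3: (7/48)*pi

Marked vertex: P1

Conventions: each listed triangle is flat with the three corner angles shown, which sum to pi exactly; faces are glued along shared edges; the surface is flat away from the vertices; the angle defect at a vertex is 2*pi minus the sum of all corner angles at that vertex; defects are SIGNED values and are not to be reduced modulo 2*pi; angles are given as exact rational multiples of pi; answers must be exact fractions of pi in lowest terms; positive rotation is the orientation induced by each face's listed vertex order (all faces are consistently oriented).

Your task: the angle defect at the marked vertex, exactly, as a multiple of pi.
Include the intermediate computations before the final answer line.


Sum of corner angles at P1: (19/8)*pi
defect = 2*pi - (19/8)*pi

Answer: defect(P1) = (-3/8)*pi


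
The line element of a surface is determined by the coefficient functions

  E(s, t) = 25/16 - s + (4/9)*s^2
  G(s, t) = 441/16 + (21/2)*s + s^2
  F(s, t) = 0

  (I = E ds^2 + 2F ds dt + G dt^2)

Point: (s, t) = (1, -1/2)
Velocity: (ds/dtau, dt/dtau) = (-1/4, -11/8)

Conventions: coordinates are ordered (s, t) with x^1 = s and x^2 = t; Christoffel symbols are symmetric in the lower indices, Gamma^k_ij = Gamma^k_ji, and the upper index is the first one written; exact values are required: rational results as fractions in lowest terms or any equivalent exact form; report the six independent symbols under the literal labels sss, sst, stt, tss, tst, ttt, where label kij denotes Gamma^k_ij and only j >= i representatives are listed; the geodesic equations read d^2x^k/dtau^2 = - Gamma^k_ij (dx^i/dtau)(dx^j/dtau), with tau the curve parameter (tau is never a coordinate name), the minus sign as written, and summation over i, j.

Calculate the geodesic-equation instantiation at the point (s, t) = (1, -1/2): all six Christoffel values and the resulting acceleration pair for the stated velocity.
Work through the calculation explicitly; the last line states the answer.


E = 145/144, F = 0, G = 625/16 at the point
E_s = -1/9, E_t = 0, F_s = 0, F_t = 0, G_s = 25/2, G_t = 0
EG - F^2 = 90625/2304;  g^inv = (2304/90625) * [[625/16, 0], [0, 145/144]]
first-kind symbols [ij,l] = (1/2)(d_i g_jl + d_j g_il - d_l g_ij): [ss,s] = E_s/2 = -1/18, [ss,t] = F_s - E_t/2 = 0, [st,s] = E_t/2 = 0, [st,t] = G_s/2 = 25/4, [tt,s] = F_t - G_s/2 = -25/4, [tt,t] = G_t/2 = 0
Gamma^s_ij = (G*[ij,s] - F*[ij,t])/(EG - F^2), Gamma^t_ij = (E*[ij,t] - F*[ij,s])/(EG - F^2)
Gamma_sss = -8/145, Gamma_sst = 0, Gamma_stt = -180/29, Gamma_tss = 0, Gamma_tst = 4/25, Gamma_ttt = 0
d^2s/dtau^2 = -(Gamma_sss*(-1/4)^2 + 2*Gamma_sst*(-1/4)*(-11/8) + Gamma_stt*(-11/8)^2) = 27233/2320
d^2t/dtau^2 = -(Gamma_tss*(-1/4)^2 + 2*Gamma_tst*(-1/4)*(-11/8) + Gamma_ttt*(-11/8)^2) = -11/100

Answer: Gamma_sss = -8/145, Gamma_sst = 0, Gamma_stt = -180/29, Gamma_tss = 0, Gamma_tst = 4/25, Gamma_ttt = 0; accelerations (d^2s/dtau^2, d^2t/dtau^2) = (27233/2320, -11/100)


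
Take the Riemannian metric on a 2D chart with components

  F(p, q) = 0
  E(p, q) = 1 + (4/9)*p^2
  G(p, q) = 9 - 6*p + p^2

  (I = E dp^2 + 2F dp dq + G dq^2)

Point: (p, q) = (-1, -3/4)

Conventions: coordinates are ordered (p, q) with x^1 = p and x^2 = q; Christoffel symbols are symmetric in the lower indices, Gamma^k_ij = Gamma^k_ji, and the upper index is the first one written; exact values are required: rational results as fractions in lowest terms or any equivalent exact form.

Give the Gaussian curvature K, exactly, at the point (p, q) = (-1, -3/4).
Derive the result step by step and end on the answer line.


E = 13/9, F = 0, G = 16, EG - F^2 = 208/9 at the point
E_p = -8/9, E_q = 0, F_p = 0, F_q = 0, G_p = -8, G_q = 0
E_qq = 0, F_pq = 0, G_pp = 2
Evaluate Brioschi's two determinant matrices M1, M2 and divide by (EG - F^2)^2.
M1 = [[-E_qq/2 + F_pq - G_pp/2, E_p/2, F_p - E_q/2], [F_q - G_p/2, E, F], [G_q/2, F, G]] = [[-1, -4/9, 0], [4, 13/9, 0], [0, 0, 16]]; det M1 = 16/3
M2 = [[0, E_q/2, G_p/2], [E_q/2, E, F], [G_p/2, F, G]] = [[0, 0, -4], [0, 13/9, 0], [-4, 0, 16]]; det M2 = -208/9
det M1 - det M2 = 256/9; K = 256/9 / (208/9)^2 = 9/169

Answer: K = 9/169


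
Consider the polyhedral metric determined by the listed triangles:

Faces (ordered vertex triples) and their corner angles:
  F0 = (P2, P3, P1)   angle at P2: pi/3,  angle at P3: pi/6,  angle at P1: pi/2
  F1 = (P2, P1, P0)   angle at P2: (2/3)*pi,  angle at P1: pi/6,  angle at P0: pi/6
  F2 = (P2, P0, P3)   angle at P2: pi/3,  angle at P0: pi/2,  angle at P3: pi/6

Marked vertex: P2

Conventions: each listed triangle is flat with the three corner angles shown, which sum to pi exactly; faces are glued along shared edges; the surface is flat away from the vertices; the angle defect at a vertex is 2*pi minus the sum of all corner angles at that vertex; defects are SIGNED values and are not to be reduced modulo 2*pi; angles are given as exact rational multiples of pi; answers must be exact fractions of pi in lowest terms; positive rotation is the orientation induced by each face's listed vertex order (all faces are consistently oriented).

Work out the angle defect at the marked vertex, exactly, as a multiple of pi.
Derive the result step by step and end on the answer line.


Sum of corner angles at P2: (4/3)*pi
defect = 2*pi - (4/3)*pi

Answer: defect(P2) = (2/3)*pi


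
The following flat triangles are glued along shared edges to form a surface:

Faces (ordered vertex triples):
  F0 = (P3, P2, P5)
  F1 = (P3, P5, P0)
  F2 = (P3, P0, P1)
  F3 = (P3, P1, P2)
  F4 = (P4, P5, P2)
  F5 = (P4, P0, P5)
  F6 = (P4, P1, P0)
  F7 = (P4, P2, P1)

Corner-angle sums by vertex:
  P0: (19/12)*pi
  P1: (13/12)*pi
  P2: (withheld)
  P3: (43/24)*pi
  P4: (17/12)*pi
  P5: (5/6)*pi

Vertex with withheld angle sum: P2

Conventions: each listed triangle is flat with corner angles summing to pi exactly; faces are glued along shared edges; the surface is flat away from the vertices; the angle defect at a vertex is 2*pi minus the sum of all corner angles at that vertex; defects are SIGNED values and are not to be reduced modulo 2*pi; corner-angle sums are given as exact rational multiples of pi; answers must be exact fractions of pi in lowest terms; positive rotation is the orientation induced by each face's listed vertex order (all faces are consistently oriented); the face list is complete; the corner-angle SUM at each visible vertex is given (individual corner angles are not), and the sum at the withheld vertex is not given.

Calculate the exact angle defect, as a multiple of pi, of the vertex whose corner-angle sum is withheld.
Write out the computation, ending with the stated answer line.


V = 6, E = 12, F = 8; chi = V - E + F = 2
Gauss-Bonnet: total defect = 2*pi*chi = 4*pi; visible defects sum to (79/24)*pi

Answer: defect(P2) = (17/24)*pi


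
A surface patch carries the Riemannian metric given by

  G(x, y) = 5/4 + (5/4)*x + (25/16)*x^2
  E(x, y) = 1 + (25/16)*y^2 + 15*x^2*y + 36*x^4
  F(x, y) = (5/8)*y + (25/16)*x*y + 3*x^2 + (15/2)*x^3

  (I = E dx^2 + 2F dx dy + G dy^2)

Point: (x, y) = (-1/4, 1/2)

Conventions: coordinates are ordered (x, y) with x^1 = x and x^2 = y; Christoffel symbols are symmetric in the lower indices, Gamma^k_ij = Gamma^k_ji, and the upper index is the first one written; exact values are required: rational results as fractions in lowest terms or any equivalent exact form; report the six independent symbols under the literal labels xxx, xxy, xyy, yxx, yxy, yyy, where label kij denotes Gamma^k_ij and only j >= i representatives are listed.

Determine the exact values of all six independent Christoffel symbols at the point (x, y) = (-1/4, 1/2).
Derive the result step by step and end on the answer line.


E = 2, F = 3/16, G = 265/256 at the point
E_x = -6, E_y = 5/2, F_x = 11/16, F_y = 15/64, G_x = 15/32, G_y = 0
EG - F^2 = 521/256;  g^inv = (256/521) * [[265/256, -3/16], [-3/16, 2]]
first-kind symbols [ij,l] = (1/2)(d_i g_jl + d_j g_il - d_l g_ij): [xx,x] = E_x/2 = -3, [xx,y] = F_x - E_y/2 = -9/16, [xy,x] = E_y/2 = 5/4, [xy,y] = G_x/2 = 15/64, [yy,x] = F_y - G_x/2 = 0, [yy,y] = G_y/2 = 0
Gamma^x_ij = (G*[ij,x] - F*[ij,y])/(EG - F^2), Gamma^y_ij = (E*[ij,y] - F*[ij,x])/(EG - F^2)

Answer: Gamma_xxx = -768/521, Gamma_xxy = 320/521, Gamma_xyy = 0, Gamma_yxx = -144/521, Gamma_yxy = 60/521, Gamma_yyy = 0


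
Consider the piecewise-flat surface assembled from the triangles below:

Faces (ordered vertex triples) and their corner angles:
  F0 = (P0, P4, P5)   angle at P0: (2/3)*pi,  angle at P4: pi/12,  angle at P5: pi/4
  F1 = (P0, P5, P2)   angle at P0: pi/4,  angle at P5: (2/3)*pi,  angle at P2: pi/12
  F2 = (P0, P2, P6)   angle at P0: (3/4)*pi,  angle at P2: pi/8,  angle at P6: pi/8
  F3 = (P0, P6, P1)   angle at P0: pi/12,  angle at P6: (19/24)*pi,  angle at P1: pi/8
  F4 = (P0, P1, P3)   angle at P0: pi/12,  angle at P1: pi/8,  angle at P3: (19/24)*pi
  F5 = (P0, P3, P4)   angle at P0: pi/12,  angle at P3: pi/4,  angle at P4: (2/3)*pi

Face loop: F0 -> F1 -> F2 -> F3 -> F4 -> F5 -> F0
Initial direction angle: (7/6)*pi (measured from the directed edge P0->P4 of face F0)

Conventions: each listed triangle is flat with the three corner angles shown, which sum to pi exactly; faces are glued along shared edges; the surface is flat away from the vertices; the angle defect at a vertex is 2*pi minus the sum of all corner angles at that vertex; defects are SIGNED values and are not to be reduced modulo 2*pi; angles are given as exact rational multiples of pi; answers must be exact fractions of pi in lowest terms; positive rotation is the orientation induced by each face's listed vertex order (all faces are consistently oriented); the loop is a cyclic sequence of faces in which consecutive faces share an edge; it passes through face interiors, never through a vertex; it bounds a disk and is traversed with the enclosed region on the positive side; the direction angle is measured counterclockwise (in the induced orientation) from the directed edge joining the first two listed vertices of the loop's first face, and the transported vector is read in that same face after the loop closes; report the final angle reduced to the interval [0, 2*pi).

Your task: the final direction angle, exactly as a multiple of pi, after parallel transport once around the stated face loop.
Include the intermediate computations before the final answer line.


enclosed vertex P0: corner angles sum to (23/12)*pi, defect = 2*pi - (23/12)*pi = pi/12
holonomy = initial angle + sum of enclosed defects (mod 2*pi), positive in the induced orientation
final angle = (7/6)*pi + pi/12 = (5/4)*pi (mod 2*pi)

Answer: final direction angle = (5/4)*pi


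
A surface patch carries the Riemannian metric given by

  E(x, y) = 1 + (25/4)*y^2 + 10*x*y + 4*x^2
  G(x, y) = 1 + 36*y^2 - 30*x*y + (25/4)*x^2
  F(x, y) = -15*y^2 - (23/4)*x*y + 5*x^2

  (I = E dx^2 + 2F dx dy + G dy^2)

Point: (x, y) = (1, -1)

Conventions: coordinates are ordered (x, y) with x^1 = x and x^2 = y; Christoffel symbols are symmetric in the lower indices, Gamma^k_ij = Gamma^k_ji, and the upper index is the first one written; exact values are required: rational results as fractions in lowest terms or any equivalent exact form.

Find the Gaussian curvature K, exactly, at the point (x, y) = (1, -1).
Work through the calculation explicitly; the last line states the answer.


E = 5/4, F = -17/4, G = 293/4, EG - F^2 = 147/2 at the point
E_x = -2, E_y = -5/2, F_x = 63/4, F_y = 97/4, G_x = 85/2, G_y = -102
E_yy = 25/2, F_xy = -23/4, G_xx = 25/2
Compute both Brioschi determinants and normalise by (EG - F^2)^2.
M1 = [[-E_yy/2 + F_xy - G_xx/2, E_x/2, F_x - E_y/2], [F_y - G_x/2, E, F], [G_y/2, F, G]] = [[-73/4, -1, 17], [3, 5/4, -17/4], [-51, -17/4, 293/4]]; det M1 = -3771/8
M2 = [[0, E_y/2, G_x/2], [E_y/2, E, F], [G_x/2, F, G]] = [[0, -5/4, 85/4], [-5/4, 5/4, -17/4], [85/4, -17/4, 293/4]]; det M2 = -3625/8
det M1 - det M2 = -73/4; K = -73/4 / (147/2)^2 = -73/21609

Answer: K = -73/21609


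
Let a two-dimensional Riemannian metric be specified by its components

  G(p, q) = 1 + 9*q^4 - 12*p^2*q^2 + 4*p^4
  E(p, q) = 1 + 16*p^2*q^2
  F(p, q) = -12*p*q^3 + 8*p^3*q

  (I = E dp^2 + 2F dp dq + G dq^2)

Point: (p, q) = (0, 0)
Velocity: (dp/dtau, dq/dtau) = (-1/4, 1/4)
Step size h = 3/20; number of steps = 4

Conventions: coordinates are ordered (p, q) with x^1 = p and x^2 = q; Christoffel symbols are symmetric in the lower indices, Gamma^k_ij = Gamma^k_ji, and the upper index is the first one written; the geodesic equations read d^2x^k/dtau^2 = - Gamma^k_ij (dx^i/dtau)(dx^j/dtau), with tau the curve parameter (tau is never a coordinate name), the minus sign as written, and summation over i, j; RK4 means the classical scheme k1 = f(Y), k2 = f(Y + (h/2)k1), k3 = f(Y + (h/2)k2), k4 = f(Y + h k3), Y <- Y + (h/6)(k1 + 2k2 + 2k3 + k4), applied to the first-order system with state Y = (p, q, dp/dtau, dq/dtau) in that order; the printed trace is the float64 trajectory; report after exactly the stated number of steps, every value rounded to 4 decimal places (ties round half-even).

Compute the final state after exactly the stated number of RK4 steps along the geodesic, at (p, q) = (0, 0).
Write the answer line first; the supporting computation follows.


Answer: p = -0.1499, q = 0.1500, dp/dtau = -0.2492, dq/dtau = 0.2502

f(Y) = (dp/dtau, dq/dtau, -Gamma^p_ij Y'^i Y'^j, -Gamma^q_ij Y'^i Y'^j) with the Gammas evaluated at the stage position; h = 0.150000; intermediate values shown to 6 dp
step 0: p = 0.0000, q = 0.0000, dp/dtau = -0.2500, dq/dtau = 0.2500
step 1:
  k1: at (p, q) = (0.000000, 0.000000), (dp/dtau, dq/dtau) = (-0.250000, 0.250000); Gamma_ppp = 0.000000, Gamma_ppq = 0.000000, Gamma_pqq = 0.000000, Gamma_qpp = 0.000000, Gamma_qpq = 0.000000, Gamma_qqq = 0.000000; k1 = (-0.250000, 0.250000, 0.000000, 0.000000)
  k2: at (p, q) = (-0.018750, 0.018750), (dp/dtau, dq/dtau) = (-0.250000, 0.250000); Gamma_ppp = -0.000105, Gamma_ppq = 0.000105, Gamma_pqq = 0.000158, Gamma_qpp = -0.000026, Gamma_qpq = 0.000026, Gamma_qqq = 0.000040; k2 = (-0.250000, 0.250000, 0.000010, 0.000002)
  k3: at (p, q) = (-0.018750, 0.018750), (dp/dtau, dq/dtau) = (-0.249999, 0.250000); Gamma_ppp = -0.000105, Gamma_ppq = 0.000105, Gamma_pqq = 0.000158, Gamma_qpp = -0.000026, Gamma_qpq = 0.000026, Gamma_qqq = 0.000040; k3 = (-0.249999, 0.250000, 0.000010, 0.000002)
  k4: at (p, q) = (-0.037500, 0.037500), (dp/dtau, dq/dtau) = (-0.249999, 0.250000); Gamma_ppp = -0.000844, Gamma_ppq = 0.000844, Gamma_pqq = 0.001266, Gamma_qpp = -0.000211, Gamma_qpq = 0.000211, Gamma_qqq = 0.000316; k4 = (-0.249999, 0.250000, 0.000079, 0.000020)
  Y <- Y + (h/6)(k1 + 2k2 + 2k3 + k4): p = -0.0375, q = 0.0375, dp/dtau = -0.2500, dq/dtau = 0.2500
step 2:
  k1: at (p, q) = (-0.037500, 0.037500), (dp/dtau, dq/dtau) = (-0.249997, 0.250001); Gamma_ppp = -0.000844, Gamma_ppq = 0.000844, Gamma_pqq = 0.001266, Gamma_qpp = -0.000211, Gamma_qpq = 0.000211, Gamma_qqq = 0.000316; k1 = (-0.249997, 0.250001, 0.000079, 0.000020)
  k2: at (p, q) = (-0.056250, 0.056250), (dp/dtau, dq/dtau) = (-0.249991, 0.250002); Gamma_ppp = -0.002847, Gamma_ppq = 0.002847, Gamma_pqq = 0.004271, Gamma_qpp = -0.000712, Gamma_qpq = 0.000712, Gamma_qqq = 0.001068; k2 = (-0.249991, 0.250002, 0.000267, 0.000067)
  k3: at (p, q) = (-0.056249, 0.056250), (dp/dtau, dq/dtau) = (-0.249977, 0.250006); Gamma_ppp = -0.002847, Gamma_ppq = 0.002847, Gamma_pqq = 0.004271, Gamma_qpp = -0.000712, Gamma_qpq = 0.000712, Gamma_qqq = 0.001068; k3 = (-0.249977, 0.250006, 0.000267, 0.000067)
  k4: at (p, q) = (-0.074996, 0.075001), (dp/dtau, dq/dtau) = (-0.249957, 0.250011); Gamma_ppp = -0.006746, Gamma_ppq = 0.006746, Gamma_pqq = 0.010119, Gamma_qpp = -0.001687, Gamma_qpq = 0.001687, Gamma_qqq = 0.002531; k4 = (-0.249957, 0.250011, 0.000632, 0.000158)
  Y <- Y + (h/6)(k1 + 2k2 + 2k3 + k4): p = -0.0750, q = 0.0750, dp/dtau = -0.2500, dq/dtau = 0.2500
step 3:
  k1: at (p, q) = (-0.074997, 0.075001), (dp/dtau, dq/dtau) = (-0.249953, 0.250012); Gamma_ppp = -0.006746, Gamma_ppq = 0.006746, Gamma_pqq = 0.010119, Gamma_qpp = -0.001687, Gamma_qpq = 0.001687, Gamma_qqq = 0.002530; k1 = (-0.249953, 0.250012, 0.000632, 0.000158)
  k2: at (p, q) = (-0.093744, 0.093752), (dp/dtau, dq/dtau) = (-0.249905, 0.250024); Gamma_ppp = -0.013166, Gamma_ppq = 0.013165, Gamma_pqq = 0.019749, Gamma_qpp = -0.003293, Gamma_qpq = 0.003293, Gamma_qqq = 0.004939; k2 = (-0.249905, 0.250024, 0.001233, 0.000308)
  k3: at (p, q) = (-0.093740, 0.093752), (dp/dtau, dq/dtau) = (-0.249860, 0.250035); Gamma_ppp = -0.013166, Gamma_ppq = 0.013164, Gamma_pqq = 0.019748, Gamma_qpp = -0.003294, Gamma_qpq = 0.003293, Gamma_qqq = 0.004940; k3 = (-0.249860, 0.250035, 0.001232, 0.000308)
  k4: at (p, q) = (-0.112476, 0.112506), (dp/dtau, dq/dtau) = (-0.249768, 0.250058); Gamma_ppp = -0.022717, Gamma_ppq = 0.022711, Gamma_pqq = 0.034075, Gamma_qpp = -0.005687, Gamma_qpq = 0.005685, Gamma_qqq = 0.008530; k4 = (-0.249768, 0.250058, 0.002123, 0.000532)
  Y <- Y + (h/6)(k1 + 2k2 + 2k3 + k4): p = -0.1125, q = 0.1125, dp/dtau = -0.2498, dq/dtau = 0.2501
step 4:
  k1: at (p, q) = (-0.112478, 0.112505), (dp/dtau, dq/dtau) = (-0.249760, 0.250060); Gamma_ppp = -0.022717, Gamma_ppq = 0.022712, Gamma_pqq = 0.034076, Gamma_qpp = -0.005686, Gamma_qpq = 0.005685, Gamma_qqq = 0.008529; k1 = (-0.249760, 0.250060, 0.002123, 0.000531)
  k2: at (p, q) = (-0.131210, 0.131260), (dp/dtau, dq/dtau) = (-0.249601, 0.250100); Gamma_ppp = -0.035989, Gamma_ppq = 0.035975, Gamma_pqq = 0.053983, Gamma_qpp = -0.009014, Gamma_qpq = 0.009011, Gamma_qqq = 0.013521; k2 = (-0.249601, 0.250100, 0.003357, 0.000841)
  k3: at (p, q) = (-0.131199, 0.131263), (dp/dtau, dq/dtau) = (-0.249509, 0.250123); Gamma_ppp = -0.035987, Gamma_ppq = 0.035970, Gamma_pqq = 0.053981, Gamma_qpp = -0.009019, Gamma_qpq = 0.009014, Gamma_qqq = 0.013528; k3 = (-0.249509, 0.250123, 0.003353, 0.000840)
  k4: at (p, q) = (-0.149905, 0.150024), (dp/dtau, dq/dtau) = (-0.249258, 0.250186); Gamma_ppp = -0.053522, Gamma_ppq = 0.053480, Gamma_pqq = 0.080284, Gamma_qpp = -0.013434, Gamma_qpq = 0.013423, Gamma_qqq = 0.020151; k4 = (-0.249258, 0.250186, 0.004970, 0.001247)
  Y <- Y + (h/6)(k1 + 2k2 + 2k3 + k4): p = -0.1499, q = 0.1500, dp/dtau = -0.2492, dq/dtau = 0.2502


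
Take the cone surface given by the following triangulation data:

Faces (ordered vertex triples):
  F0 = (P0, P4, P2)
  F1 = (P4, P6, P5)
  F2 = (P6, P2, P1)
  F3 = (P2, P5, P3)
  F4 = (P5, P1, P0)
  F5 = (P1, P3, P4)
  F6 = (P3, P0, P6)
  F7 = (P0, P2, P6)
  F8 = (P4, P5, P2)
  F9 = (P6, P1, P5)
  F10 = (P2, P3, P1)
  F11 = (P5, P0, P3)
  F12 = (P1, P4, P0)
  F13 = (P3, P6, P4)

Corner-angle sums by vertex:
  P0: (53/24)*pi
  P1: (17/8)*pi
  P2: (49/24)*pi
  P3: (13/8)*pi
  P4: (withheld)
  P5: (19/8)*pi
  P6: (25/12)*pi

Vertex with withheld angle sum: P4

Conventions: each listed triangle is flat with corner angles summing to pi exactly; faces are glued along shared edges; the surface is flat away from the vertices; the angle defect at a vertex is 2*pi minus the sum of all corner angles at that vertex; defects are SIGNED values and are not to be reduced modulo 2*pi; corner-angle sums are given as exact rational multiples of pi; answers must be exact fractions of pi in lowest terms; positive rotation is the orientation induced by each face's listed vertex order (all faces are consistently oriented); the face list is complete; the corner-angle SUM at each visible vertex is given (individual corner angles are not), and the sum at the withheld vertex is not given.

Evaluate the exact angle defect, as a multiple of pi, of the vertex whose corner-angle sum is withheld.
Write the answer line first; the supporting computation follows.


Answer: defect(P4) = (11/24)*pi

V = 7, E = 21, F = 14; chi = V - E + F = 0
Gauss-Bonnet: total defect = 2*pi*chi = 0; visible defects sum to (-11/24)*pi


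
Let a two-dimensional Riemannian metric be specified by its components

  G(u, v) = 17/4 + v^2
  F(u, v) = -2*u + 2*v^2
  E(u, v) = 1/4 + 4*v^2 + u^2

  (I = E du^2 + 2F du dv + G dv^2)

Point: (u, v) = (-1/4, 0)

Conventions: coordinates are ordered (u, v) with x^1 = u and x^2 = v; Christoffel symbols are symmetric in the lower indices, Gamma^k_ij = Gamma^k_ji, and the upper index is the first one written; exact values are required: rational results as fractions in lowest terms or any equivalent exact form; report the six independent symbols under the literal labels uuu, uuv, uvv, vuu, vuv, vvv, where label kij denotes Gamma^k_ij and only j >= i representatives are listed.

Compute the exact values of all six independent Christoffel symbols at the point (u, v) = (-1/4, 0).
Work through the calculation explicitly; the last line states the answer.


E = 5/16, F = 1/2, G = 17/4 at the point
E_u = -1/2, E_v = 0, F_u = -2, F_v = 0, G_u = 0, G_v = 0
EG - F^2 = 69/64;  g^inv = (64/69) * [[17/4, -1/2], [-1/2, 5/16]]
first-kind symbols [ij,l] = (1/2)(d_i g_jl + d_j g_il - d_l g_ij): [uu,u] = E_u/2 = -1/4, [uu,v] = F_u - E_v/2 = -2, [uv,u] = E_v/2 = 0, [uv,v] = G_u/2 = 0, [vv,u] = F_v - G_u/2 = 0, [vv,v] = G_v/2 = 0
Gamma^u_ij = (G*[ij,u] - F*[ij,v])/(EG - F^2), Gamma^v_ij = (E*[ij,v] - F*[ij,u])/(EG - F^2)

Answer: Gamma_uuu = -4/69, Gamma_uuv = 0, Gamma_uvv = 0, Gamma_vuu = -32/69, Gamma_vuv = 0, Gamma_vvv = 0


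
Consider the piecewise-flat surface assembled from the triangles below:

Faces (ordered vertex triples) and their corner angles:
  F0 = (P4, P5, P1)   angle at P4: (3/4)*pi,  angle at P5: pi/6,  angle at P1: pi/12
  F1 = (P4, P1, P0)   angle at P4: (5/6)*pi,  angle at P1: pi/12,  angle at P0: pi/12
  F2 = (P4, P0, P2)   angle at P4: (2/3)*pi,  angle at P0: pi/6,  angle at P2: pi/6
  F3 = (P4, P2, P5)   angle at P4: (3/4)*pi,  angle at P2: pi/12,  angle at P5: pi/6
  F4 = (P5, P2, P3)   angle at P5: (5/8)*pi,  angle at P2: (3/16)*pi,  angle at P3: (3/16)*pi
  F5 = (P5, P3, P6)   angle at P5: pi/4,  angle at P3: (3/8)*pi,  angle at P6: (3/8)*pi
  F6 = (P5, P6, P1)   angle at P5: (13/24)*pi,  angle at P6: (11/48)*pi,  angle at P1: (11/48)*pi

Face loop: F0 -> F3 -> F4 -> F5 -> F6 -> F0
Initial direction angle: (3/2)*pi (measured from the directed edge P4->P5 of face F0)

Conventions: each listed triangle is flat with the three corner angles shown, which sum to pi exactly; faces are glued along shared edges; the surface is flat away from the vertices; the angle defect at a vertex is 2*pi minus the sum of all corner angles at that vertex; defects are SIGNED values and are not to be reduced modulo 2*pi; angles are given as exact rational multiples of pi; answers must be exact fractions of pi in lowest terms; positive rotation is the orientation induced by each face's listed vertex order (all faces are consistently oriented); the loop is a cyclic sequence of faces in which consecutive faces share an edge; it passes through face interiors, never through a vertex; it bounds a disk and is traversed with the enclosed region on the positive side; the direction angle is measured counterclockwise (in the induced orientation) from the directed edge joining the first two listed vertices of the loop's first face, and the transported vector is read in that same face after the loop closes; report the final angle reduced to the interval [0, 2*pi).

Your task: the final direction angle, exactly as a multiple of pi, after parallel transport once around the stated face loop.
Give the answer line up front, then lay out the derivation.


Answer: final direction angle = (7/4)*pi

enclosed vertex P5: corner angles sum to (7/4)*pi, defect = 2*pi - (7/4)*pi = pi/4
transport around the loop rotates by the sum of enclosed defects; add to the initial angle mod 2*pi
final angle = (3/2)*pi + pi/4 = (7/4)*pi (mod 2*pi)


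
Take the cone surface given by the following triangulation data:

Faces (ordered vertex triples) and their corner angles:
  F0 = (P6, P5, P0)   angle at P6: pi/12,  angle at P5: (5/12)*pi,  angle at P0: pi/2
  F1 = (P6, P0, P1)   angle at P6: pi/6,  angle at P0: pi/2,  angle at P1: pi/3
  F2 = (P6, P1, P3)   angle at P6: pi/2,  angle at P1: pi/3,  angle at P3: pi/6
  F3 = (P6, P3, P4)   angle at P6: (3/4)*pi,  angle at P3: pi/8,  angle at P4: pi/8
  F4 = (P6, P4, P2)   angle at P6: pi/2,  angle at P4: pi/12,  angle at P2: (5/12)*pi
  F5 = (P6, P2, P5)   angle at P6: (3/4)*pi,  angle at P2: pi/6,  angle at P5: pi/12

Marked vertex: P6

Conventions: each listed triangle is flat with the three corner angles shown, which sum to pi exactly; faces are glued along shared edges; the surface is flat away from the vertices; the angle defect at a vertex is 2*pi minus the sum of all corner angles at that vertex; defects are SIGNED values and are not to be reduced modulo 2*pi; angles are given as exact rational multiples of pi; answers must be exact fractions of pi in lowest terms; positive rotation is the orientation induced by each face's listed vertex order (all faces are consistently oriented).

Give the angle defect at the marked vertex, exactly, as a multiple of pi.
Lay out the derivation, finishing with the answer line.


Sum of corner angles at P6: (11/4)*pi
defect = 2*pi - (11/4)*pi

Answer: defect(P6) = (-3/4)*pi


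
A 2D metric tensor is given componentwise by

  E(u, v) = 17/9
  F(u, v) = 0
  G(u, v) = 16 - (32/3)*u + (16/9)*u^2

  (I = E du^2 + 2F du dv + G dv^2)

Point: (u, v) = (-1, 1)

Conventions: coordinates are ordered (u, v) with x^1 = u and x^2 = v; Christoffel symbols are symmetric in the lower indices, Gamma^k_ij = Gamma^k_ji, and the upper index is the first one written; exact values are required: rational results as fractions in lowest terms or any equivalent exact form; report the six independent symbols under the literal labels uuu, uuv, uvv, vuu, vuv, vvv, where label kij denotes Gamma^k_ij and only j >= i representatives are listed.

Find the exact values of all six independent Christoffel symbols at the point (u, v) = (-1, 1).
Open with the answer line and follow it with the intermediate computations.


Answer: Gamma_uuu = 0, Gamma_uuv = 0, Gamma_uvv = 64/17, Gamma_vuu = 0, Gamma_vuv = -1/4, Gamma_vvv = 0

E = 17/9, F = 0, G = 256/9 at the point
E_u = 0, E_v = 0, F_u = 0, F_v = 0, G_u = -128/9, G_v = 0
EG - F^2 = 4352/81;  g^inv = (81/4352) * [[256/9, 0], [0, 17/9]]
first-kind symbols [ij,l] = (1/2)(d_i g_jl + d_j g_il - d_l g_ij): [uu,u] = E_u/2 = 0, [uu,v] = F_u - E_v/2 = 0, [uv,u] = E_v/2 = 0, [uv,v] = G_u/2 = -64/9, [vv,u] = F_v - G_u/2 = 64/9, [vv,v] = G_v/2 = 0
Gamma^u_ij = (G*[ij,u] - F*[ij,v])/(EG - F^2), Gamma^v_ij = (E*[ij,v] - F*[ij,u])/(EG - F^2)


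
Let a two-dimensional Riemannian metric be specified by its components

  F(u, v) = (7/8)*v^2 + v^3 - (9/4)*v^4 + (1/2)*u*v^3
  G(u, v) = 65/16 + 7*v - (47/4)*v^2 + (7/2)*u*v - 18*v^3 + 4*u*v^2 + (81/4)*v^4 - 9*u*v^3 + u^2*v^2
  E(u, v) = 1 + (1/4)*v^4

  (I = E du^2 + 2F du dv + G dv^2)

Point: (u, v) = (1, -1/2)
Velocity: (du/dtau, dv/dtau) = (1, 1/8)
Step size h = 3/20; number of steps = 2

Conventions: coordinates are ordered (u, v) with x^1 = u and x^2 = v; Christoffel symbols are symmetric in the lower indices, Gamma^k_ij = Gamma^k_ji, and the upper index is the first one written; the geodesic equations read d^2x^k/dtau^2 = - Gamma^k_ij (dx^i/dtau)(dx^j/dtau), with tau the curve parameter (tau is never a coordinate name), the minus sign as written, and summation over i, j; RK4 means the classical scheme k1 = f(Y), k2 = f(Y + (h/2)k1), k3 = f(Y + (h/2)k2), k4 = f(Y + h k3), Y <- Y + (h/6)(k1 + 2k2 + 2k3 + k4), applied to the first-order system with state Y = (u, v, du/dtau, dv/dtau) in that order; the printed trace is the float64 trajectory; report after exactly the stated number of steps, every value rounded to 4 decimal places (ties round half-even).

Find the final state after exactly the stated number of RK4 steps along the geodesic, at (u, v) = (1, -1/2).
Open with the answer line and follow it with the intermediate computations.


Answer: u = 1.3000, v = -0.4626, du/dtau = 1.0001, dv/dtau = 0.1244

f(Y) = (du/dtau, dv/dtau, -Gamma^u_ij Y'^i Y'^j, -Gamma^v_ij Y'^i Y'^j) with the Gammas evaluated at the stage position; h = 0.150000; intermediate values shown to 6 dp
step 0: u = 1.0000, v = -0.5000, du/dtau = 1.0000, dv/dtau = 0.1250
step 1:
  k1: at (u, v) = (1.000000, -0.500000), (du/dtau, dv/dtau) = (1.000000, 0.125000); Gamma_uuu = 0.000000, Gamma_uuv = -0.035088, Gamma_uvv = 0.526316, Gamma_vuu = 0.000000, Gamma_vuv = 0.245614, Gamma_vvv = -3.684211; k1 = (1.000000, 0.125000, 0.000548, -0.003838)
  k2: at (u, v) = (1.075000, -0.490625), (du/dtau, dv/dtau) = (1.000041, 0.124712); Gamma_uuu = 0.000000, Gamma_uuv = -0.034267, Gamma_uvv = 0.523166, Gamma_vuu = 0.000000, Gamma_vuv = 0.239691, Gamma_vvv = -3.659490; k2 = (1.000041, 0.124712, 0.000410, -0.002871)
  k3: at (u, v) = (1.075003, -0.490647), (du/dtau, dv/dtau) = (1.000031, 0.124785); Gamma_uuu = 0.000000, Gamma_uuv = -0.034266, Gamma_uvv = 0.523142, Gamma_vuu = 0.000000, Gamma_vuv = 0.239710, Gamma_vvv = -3.659707; k3 = (1.000031, 0.124785, 0.000406, -0.002840)
  k4: at (u, v) = (1.150005, -0.481282), (du/dtau, dv/dtau) = (1.000061, 0.124574); Gamma_uuu = 0.000000, Gamma_uuv = -0.033439, Gamma_uvv = 0.519817, Gamma_vuu = 0.000000, Gamma_vuv = 0.233404, Gamma_vvv = -3.628277; k4 = (1.000061, 0.124574, 0.000265, -0.001850)
  Y <- Y + (h/6)(k1 + 2k2 + 2k3 + k4): u = 1.1500, v = -0.4813, du/dtau = 1.0001, dv/dtau = 0.1246
step 2:
  k1: at (u, v) = (1.150005, -0.481286), (du/dtau, dv/dtau) = (1.000061, 0.124572); Gamma_uuu = 0.000000, Gamma_uuv = -0.033439, Gamma_uvv = 0.519813, Gamma_vuu = 0.000000, Gamma_vuv = 0.233408, Gamma_vvv = -3.628318; k1 = (1.000061, 0.124572, 0.000265, -0.001851)
  k2: at (u, v) = (1.225010, -0.471943), (du/dtau, dv/dtau) = (1.000081, 0.124433); Gamma_uuu = 0.000000, Gamma_uuv = -0.032605, Gamma_uvv = 0.516253, Gamma_vuu = 0.000000, Gamma_vuv = 0.226699, Gamma_vvv = -3.589436; k2 = (1.000081, 0.124433, 0.000122, -0.000845)
  k3: at (u, v) = (1.225011, -0.471953), (du/dtau, dv/dtau) = (1.000070, 0.124509); Gamma_uuu = 0.000000, Gamma_uuv = -0.032605, Gamma_uvv = 0.516243, Gamma_vuu = 0.000000, Gamma_vuv = 0.226710, Gamma_vvv = -3.589572; k3 = (1.000070, 0.124509, 0.000117, -0.000812)
  k4: at (u, v) = (1.300016, -0.462609), (du/dtau, dv/dtau) = (1.000079, 0.124451); Gamma_uuu = 0.000000, Gamma_uuv = -0.031761, Gamma_uvv = 0.512419, Gamma_vuu = 0.000000, Gamma_vuv = 0.219546, Gamma_vvv = -3.542041; k4 = (1.000079, 0.124451, -0.000030, 0.000209)
  Y <- Y + (h/6)(k1 + 2k2 + 2k3 + k4): u = 1.3000, v = -0.4626, du/dtau = 1.0001, dv/dtau = 0.1244


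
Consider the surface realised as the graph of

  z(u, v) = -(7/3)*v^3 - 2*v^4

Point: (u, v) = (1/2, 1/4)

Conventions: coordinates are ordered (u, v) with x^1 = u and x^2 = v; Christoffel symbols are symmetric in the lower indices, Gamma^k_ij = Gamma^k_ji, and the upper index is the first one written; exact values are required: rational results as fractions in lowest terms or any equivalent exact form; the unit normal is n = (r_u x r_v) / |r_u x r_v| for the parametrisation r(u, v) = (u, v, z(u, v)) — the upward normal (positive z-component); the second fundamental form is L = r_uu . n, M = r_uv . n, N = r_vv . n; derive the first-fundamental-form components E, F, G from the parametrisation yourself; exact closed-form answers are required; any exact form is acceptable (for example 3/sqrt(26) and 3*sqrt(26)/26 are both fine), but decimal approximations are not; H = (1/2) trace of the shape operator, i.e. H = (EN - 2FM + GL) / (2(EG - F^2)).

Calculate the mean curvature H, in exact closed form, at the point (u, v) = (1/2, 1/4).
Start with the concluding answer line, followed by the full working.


Answer: H = -10240*sqrt(337)/113569

z_u = 0, z_v = -9/16, z_uu = 0, z_uv = 0, z_vv = -5
E = 1, F = 0, G = 337/256; answer radicand W^2 = 337/256
unnormalised second-form numerators: l = 0, m = 0, n = -5; L = l/sqrt(337/256), and similarly M = m/sqrt(W^2), N = n/sqrt(W^2)
H = (E*n - 2*F*m + G*l) / (2*(EG - F^2)*sqrt(W^2)); E*n - 2*F*m + G*l = -5, EG - F^2 = 337/256, so H = (-640/337)/sqrt(337/256)


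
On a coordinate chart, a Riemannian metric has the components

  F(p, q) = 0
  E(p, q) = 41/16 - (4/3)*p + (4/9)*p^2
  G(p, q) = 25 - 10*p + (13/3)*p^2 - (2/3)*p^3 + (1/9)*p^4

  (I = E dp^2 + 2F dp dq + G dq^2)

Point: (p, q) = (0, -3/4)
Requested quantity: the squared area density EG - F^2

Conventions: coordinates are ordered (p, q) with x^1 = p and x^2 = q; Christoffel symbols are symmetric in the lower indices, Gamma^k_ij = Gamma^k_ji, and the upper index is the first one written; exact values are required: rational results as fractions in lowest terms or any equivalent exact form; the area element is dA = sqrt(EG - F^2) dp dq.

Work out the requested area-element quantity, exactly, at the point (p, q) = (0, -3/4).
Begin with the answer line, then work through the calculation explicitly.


Answer: EG - F^2 = 1025/16

E = 41/16, F = 0, G = 25; EG - F^2 = 1025/16


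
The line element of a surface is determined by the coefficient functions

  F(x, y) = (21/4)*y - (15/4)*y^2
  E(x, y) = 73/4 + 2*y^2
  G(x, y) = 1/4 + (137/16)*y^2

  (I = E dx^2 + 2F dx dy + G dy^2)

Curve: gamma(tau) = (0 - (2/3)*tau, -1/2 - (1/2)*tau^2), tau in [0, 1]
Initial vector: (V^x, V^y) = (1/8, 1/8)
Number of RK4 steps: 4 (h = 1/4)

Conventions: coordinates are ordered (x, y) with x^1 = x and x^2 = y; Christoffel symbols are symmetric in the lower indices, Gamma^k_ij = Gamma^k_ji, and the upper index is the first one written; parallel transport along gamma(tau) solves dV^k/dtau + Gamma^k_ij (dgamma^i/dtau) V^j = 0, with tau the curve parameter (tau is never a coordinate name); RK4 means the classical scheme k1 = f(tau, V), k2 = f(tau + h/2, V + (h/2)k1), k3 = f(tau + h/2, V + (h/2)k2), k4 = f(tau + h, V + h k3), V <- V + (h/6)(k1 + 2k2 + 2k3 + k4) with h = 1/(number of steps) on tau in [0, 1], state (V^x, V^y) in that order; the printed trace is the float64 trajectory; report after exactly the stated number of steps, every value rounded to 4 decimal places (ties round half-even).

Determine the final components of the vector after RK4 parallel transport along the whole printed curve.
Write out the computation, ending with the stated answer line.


gamma'(tau) = (-2/3, -tau); f(tau, V)^k = -Gamma^k_ij(gamma(tau)) gamma'^i(tau) V^j; h = 1/4; intermediate values shown to 6 dp
curve data and Christoffel symbols at the stage parameters:
  tau = 0.000000: gamma = (0.000000, -0.500000), gamma' = (-0.666667, 0.000000); Gamma_xxx = 0.110868, Gamma_xxy = -0.074398, Gamma_xyy = 0.194931, Gamma_yxx = 0.583516, Gamma_yxy = -0.110868, Gamma_yyy = -1.500365
  tau = 0.125000: gamma = (-0.083333, -0.507812), gamma' = (-0.666667, -0.125000); Gamma_xxx = 0.112057, Gamma_xxy = -0.075815, Gamma_xyy = 0.196472, Gamma_yxx = 0.578807, Gamma_yxy = -0.112057, Gamma_yyy = -1.478557
  tau = 0.250000: gamma = (-0.166667, -0.531250), gamma' = (-0.666667, -0.250000); Gamma_xxx = 0.115583, Gamma_xxy = -0.080108, Gamma_xyy = 0.201396, Gamma_yxx = 0.565220, Gamma_yxy = -0.115583, Gamma_yyy = -1.415295
  tau = 0.375000: gamma = (-0.250000, -0.570312), gamma' = (-0.666667, -0.375000); Gamma_xxx = 0.121354, Gamma_xxy = -0.087405, Gamma_xyy = 0.210522, Gamma_yxx = 0.544313, Gamma_yxy = -0.121354, Gamma_yyy = -1.316700
  tau = 0.500000: gamma = (-0.333333, -0.625000), gamma' = (-0.666667, -0.500000); Gamma_xxx = 0.129288, Gamma_xxy = -0.097924, Gamma_xyy = 0.224980, Gamma_yxx = 0.518430, Gamma_yxy = -0.129288, Gamma_yyy = -1.191687
  tau = 0.625000: gamma = (-0.416667, -0.695312), gamma' = (-0.666667, -0.625000); Gamma_xxx = 0.139386, Gamma_xxy = -0.111992, Gamma_xyy = 0.246024, Gamma_yxx = 0.490280, Gamma_yxy = -0.139386, Gamma_yyy = -1.050089
  tau = 0.750000: gamma = (-0.500000, -0.781250), gamma' = (-0.666667, -0.750000); Gamma_xxx = 0.151777, Gamma_xxy = -0.130063, Gamma_xyy = 0.274951, Gamma_yxx = 0.462445, Gamma_yxy = -0.151777, Gamma_yyy = -0.900710
  tau = 0.875000: gamma = (-0.583333, -0.882812), gamma' = (-0.666667, -0.875000); Gamma_xxx = 0.166737, Gamma_xxy = -0.152747, Gamma_xyy = 0.313143, Gamma_yxx = 0.437037, Gamma_yxy = -0.166737, Gamma_yyy = -0.750016
  tau = 1.000000: gamma = (-0.666667, -1.000000), gamma' = (-0.666667, -1.000000); Gamma_xxx = 0.184704, Gamma_xxy = -0.180856, Gamma_xyy = 0.362193, Gamma_yxx = 0.415584, Gamma_yxy = -0.184704, Gamma_yyy = -0.601732
step 0: V^x = 0.1250, V^y = 0.1250
step 1: k1 = (0.003039, 0.039387), k2 = (0.004802, 0.012906), k3 = (0.004903, 0.013847), k4 = (0.006806, -0.011435); V <- V + (h/6)(k1 + 2k2 + 2k3 + k4): V^x = 0.1262, V^y = 0.1284
step 2: k1 = (0.006806, -0.011409), k2 = (0.008741, -0.032636), k3 = (0.008697, -0.031035), k4 = (0.010475, -0.046202); V <- V + (h/6)(k1 + 2k2 + 2k3 + k4): V^x = 0.1284, V^y = 0.1207
step 3: k1 = (0.010477, -0.046238), k2 = (0.012064, -0.054998), k3 = (0.011982, -0.054130), k4 = (0.013284, -0.057679); V <- V + (h/6)(k1 + 2k2 + 2k3 + k4): V^x = 0.1314, V^y = 0.1073
step 4: k1 = (0.013296, -0.057764), k2 = (0.014231, -0.057422), k3 = (0.014236, -0.057438), k4 = (0.014659, -0.054881); V <- V + (h/6)(k1 + 2k2 + 2k3 + k4): V^x = 0.1349, V^y = 0.0930

Answer: V^x = 0.1349, V^y = 0.0930


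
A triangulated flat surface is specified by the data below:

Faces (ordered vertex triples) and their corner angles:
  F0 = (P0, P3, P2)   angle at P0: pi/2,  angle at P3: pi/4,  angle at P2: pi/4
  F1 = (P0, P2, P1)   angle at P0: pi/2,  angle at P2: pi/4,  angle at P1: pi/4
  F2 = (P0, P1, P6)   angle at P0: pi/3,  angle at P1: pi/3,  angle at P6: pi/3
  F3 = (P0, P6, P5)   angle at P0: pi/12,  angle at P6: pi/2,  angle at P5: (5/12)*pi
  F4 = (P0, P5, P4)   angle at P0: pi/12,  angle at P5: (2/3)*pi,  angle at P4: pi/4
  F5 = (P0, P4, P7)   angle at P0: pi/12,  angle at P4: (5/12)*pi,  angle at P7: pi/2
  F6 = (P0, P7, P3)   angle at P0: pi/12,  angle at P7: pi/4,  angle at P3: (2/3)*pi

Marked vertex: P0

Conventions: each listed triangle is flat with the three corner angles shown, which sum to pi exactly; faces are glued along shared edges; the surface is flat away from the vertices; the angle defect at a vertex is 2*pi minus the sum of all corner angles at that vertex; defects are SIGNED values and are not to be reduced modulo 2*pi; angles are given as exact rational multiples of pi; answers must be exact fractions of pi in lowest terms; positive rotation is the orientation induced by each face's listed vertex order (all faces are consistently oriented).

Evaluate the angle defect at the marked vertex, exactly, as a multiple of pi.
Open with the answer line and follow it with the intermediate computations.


Answer: defect(P0) = pi/3

Sum of corner angles at P0: (5/3)*pi
defect = 2*pi - (5/3)*pi
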